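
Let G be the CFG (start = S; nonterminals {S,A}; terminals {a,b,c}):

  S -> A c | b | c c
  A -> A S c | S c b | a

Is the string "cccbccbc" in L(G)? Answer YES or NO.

Convert to CNF:
  S -> A T0 | T0 T0 | b
  A -> A X2 | S X3 | a
  T0 -> c
  T1 -> b
  X2 -> S T0
  X3 -> T0 T1

CYK table (by increasing span):
  [0..0]={T0}  "c"  orig:{}
  [1..1]={T0}  "c"  orig:{}
  [2..2]={T0}  "c"  orig:{}
  [3..3]={S,T1}  "b"  orig:{S}
  [4..4]={T0}  "c"  orig:{}
  [5..5]={T0}  "c"  orig:{}
  [6..6]={S,T1}  "b"  orig:{S}
  [7..7]={T0}  "c"  orig:{}
  [0..1]={S}  "cc"
  [1..2]={S}  "cc"
  [2..3]={X3}  "cb"  orig:{}
  [3..4]={X2}  "bc"  orig:{}
  [4..5]={S}  "cc"
  [5..6]={X3}  "cb"  orig:{}
  [6..7]={X2}  "bc"  orig:{}
  [0..2]={X2}  "ccc"  orig:{}
  [1..3]=∅  "ccb"
  [2..4]=∅  "cbc"
  [3..5]=∅  "bcc"
  [4..6]=∅  "ccb"
  [5..7]=∅  "cbc"
  [0..3]={A}  "cccb"
  [1..4]=∅  "ccbc"
  [2..5]=∅  "cbcc"
  [3..6]=∅  "bccb"
  [4..7]=∅  "ccbc"
  [0..4]={S}  "cccbc"
  [1..5]=∅  "ccbcc"
  [2..6]=∅  "cbccb"
  [3..7]=∅  "bccbc"
  [0..5]={X2}  "cccbcc"  orig:{}
  [1..6]=∅  "ccbccb"
  [2..7]=∅  "cbccbc"
  [0..6]={A}  "cccbccb"
  [1..7]=∅  "ccbccbc"
  [0..7]={S}  "cccbccbc"

S ∈ T[0,7] ⇒ YES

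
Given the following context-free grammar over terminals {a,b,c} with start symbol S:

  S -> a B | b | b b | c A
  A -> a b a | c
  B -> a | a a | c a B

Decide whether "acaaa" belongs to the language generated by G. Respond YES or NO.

CNF form of G:
  S -> T0 B | T1 T1 | T2 A | b
  A -> T0 X3 | c
  B -> T0 T0 | T2 X4 | a
  T0 -> a
  T1 -> b
  T2 -> c
  X3 -> T1 T0
  X4 -> T0 B

CYK table (by increasing span):
  T[0,0] 'a' = {B,T0}  orig:{B}
  T[1,1] 'c' = {A,T2}  orig:{A}
  T[2,2] 'a' = {B,T0}  orig:{B}
  T[3,3] 'a' = {B,T0}  orig:{B}
  T[4,4] 'a' = {B,T0}  orig:{B}
  T[0,1] 'ac' = ∅
  T[1,2] 'ca' = ∅
  T[2,3] 'aa' = {B,S,X4}  orig:{B,S}
  T[3,4] 'aa' = {B,S,X4}  orig:{B,S}
  T[0,2] 'aca' = ∅
  T[1,3] 'caa' = {B}
  T[2,4] 'aaa' = {S,X4}  orig:{S}
  T[0,3] 'acaa' = {S,X4}  orig:{S}
  T[1,4] 'caaa' = {B}
  T[0,4] 'acaaa' = {S,X4}  orig:{S}

S ∈ T[0,4] ⇒ YES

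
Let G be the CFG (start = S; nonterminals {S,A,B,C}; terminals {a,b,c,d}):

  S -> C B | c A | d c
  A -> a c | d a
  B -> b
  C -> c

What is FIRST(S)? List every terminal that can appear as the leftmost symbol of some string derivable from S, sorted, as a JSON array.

Compute FIRST by fixpoint:
[1]
  A via A→a c: +{a}
  A via A→d a: +{d}
  B via B→b: +{b}
  C via C→c: +{c}
  S via S→C B: +{c}
  S via S→d c: +{d}
  FIRST[S]={c,d}  FIRST[A]={a,d}  FIRST[B]={b}  FIRST[C]={c}
[2] (stable)
  FIRST[S]={c,d}  FIRST[A]={a,d}  FIRST[B]={b}  FIRST[C]={c}

FIRST(S) = ["c", "d"]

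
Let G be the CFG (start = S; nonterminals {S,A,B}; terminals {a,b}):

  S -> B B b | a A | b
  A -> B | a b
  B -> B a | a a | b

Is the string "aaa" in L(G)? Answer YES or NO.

Convert to CNF:
  S -> B X2 | T0 A | b
  A -> B T0 | T0 T0 | T0 T1 | b
  B -> B T0 | T0 T0 | b
  T0 -> a
  T1 -> b
  X2 -> B T1

CYK table (by increasing span):
  cell(0,0) a: {T0}  orig:{}
  cell(1,1) a: {T0}  orig:{}
  cell(2,2) a: {T0}  orig:{}
  cell(0,1) aa: {A,B}
  cell(1,2) aa: {A,B}
  cell(0,2) aaa: {A,B,S}

S ∈ T[0,2] ⇒ YES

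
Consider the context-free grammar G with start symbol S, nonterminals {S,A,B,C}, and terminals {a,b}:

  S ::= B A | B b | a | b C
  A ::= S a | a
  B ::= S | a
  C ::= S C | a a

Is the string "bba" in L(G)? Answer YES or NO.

Convert to CNF:
  S -> B A | B T1 | T1 C | a
  A -> S T0 | a
  B -> B A | B T1 | T1 C | a
  C -> S C | T0 T0
  T0 -> a
  T1 -> b

Fill CYK table bottom-up:
  [0..0]={T1}  "b"  orig:{}
  [1..1]={T1}  "b"  orig:{}
  [2..2]={A,B,S,T0}  "a"  orig:{A,B,S}
  [0..1]=∅  "bb"
  [1..2]=∅  "ba"
  [0..2]=∅  "bba"

S ∉ T[0,2] ⇒ NO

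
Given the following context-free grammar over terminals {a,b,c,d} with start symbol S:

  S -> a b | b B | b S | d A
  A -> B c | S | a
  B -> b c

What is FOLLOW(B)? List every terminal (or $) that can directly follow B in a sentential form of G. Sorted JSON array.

FIRST iteration:
pass 1:
  A via A→a: +{a}
  B via B→b c: +{b}
  S via S→a b: +{a}
  S via S→b B: +{b}
  S via S→d A: +{d}
  FIRST(S)={a,b,d}  FIRST(A)={a}  FIRST(B)={b}
pass 2:
  A via A→B c: +{b}
  A via A→S: +{d}
  FIRST(S)={a,b,d}  FIRST(A)={a,b,d}  FIRST(B)={b}
pass 3: done
  FIRST(S)={a,b,d}  FIRST(A)={a,b,d}  FIRST(B)={b}

Compute FOLLOW by fixpoint:
seed FOLLOW(S) with $
[1]
  A→B c: FOLLOW(B) ⊇ FIRST(c) = {c}; new: +{c}
  S→b B: FOLLOW(B) ⊇ FOLLOW(S) ⊇ {$}; new: +{$}
  S→d A: FOLLOW(A) ⊇ FOLLOW(S) ⊇ {$}; new: +{$}
  FOLLOW(S)={$}  FOLLOW(A)={$}  FOLLOW(B)={$,c}
[2] (stable)
  FOLLOW(S)={$}  FOLLOW(A)={$}  FOLLOW(B)={$,c}

FOLLOW(B) = ["$", "c"]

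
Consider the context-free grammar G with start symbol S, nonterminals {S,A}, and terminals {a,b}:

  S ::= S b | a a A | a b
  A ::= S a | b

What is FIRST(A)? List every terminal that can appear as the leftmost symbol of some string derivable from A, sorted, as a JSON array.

FIRST sets, iterate to fixpoint:
iter 1:
  A via A→b: +{b}
  S via S→a a A: +{a}
  FIRST(S)={a}  FIRST(A)={b}
iter 2:
  A via A→S a: +{a}
  FIRST(S)={a}  FIRST(A)={a,b}
iter 3: (stable)
  FIRST(S)={a}  FIRST(A)={a,b}

FIRST(A) = ["a", "b"]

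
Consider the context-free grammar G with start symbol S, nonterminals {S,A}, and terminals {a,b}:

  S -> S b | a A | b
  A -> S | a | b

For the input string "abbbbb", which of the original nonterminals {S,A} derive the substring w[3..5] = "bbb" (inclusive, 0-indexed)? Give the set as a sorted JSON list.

CNF form of G:
  S -> S T0 | T1 A | b
  A -> S T0 | T1 A | a | b
  T0 -> b
  T1 -> a

Fill CYK table bottom-up (cells [i..j] with 3 ≤ i ≤ j ≤ 5 only):
  cell(3,3) b: {A,S,T0}  orig:{A,S}
  cell(4,4) b: {A,S,T0}  orig:{A,S}
  cell(5,5) b: {A,S,T0}  orig:{A,S}
  cell(3,4) bb: {A,S}
  cell(4,5) bb: {A,S}
  cell(3,5) bbb: {A,S}

Original NTs in T[3,5] deriving "bbb": ["A", "S"]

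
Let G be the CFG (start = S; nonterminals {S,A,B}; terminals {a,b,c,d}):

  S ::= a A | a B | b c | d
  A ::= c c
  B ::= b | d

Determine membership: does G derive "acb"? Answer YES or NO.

Convert to CNF:
  S -> T1 A | T1 B | T2 T0 | d
  A -> T0 T0
  B -> b | d
  T0 -> c
  T1 -> a
  T2 -> b

CYK table (by increasing span):
  cell(0,0) a: {T1}  orig:{}
  cell(1,1) c: {T0}  orig:{}
  cell(2,2) b: {B,T2}  orig:{B}
  cell(0,1) ac: ∅
  cell(1,2) cb: ∅
  cell(0,2) acb: ∅

S ∉ T[0,2] ⇒ NO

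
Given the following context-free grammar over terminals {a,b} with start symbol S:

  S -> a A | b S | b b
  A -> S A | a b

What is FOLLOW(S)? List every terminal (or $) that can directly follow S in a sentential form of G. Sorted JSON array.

Compute FIRST by fixpoint:
pass 1:
  A via A→a b: +{a}
  S via S→a A: +{a}
  S via S→b S: +{b}
  S: {a,b}  A: {a}
pass 2:
  A via A→S A: +{b}
  S: {a,b}  A: {a,b}
pass 3: (no change)
  S: {a,b}  A: {a,b}

Compute FOLLOW by fixpoint:
seed FOLLOW(S) with $
pass 1:
  A→S A: FOLLOW(S) ⊇ FIRST(A) = {a,b}; new: +{a,b}
  S→a A: FOLLOW(A) ⊇ FOLLOW(S) ⊇ {$,a,b}; new: +{$,a,b}
  S: {$,a,b}  A: {$,a,b}
pass 2: done
  S: {$,a,b}  A: {$,a,b}

FOLLOW(S) = ["$", "a", "b"]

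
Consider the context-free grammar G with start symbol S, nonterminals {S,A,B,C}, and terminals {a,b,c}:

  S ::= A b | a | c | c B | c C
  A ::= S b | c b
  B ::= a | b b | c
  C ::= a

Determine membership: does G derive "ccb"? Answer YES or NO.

CNF form of G:
  S -> A T0 | T1 B | T1 C | a | c
  A -> S T0 | T1 T0
  B -> T0 T0 | a | c
  C -> a
  T0 -> b
  T1 -> c

Fill CYK table bottom-up:
  [0..0]={B,S,T1}  "c"  orig:{B,S}
  [1..1]={B,S,T1}  "c"  orig:{B,S}
  [2..2]={T0}  "b"  orig:{}
  [0..1]={S}  "cc"
  [1..2]={A}  "cb"
  [0..2]={A}  "ccb"

S ∉ T[0,2] ⇒ NO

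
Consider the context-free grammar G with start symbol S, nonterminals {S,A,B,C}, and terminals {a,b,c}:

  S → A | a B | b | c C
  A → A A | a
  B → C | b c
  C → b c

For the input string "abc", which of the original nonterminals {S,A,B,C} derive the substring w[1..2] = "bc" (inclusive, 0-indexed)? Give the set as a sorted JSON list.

Convert to CNF:
  S -> A A | T1 C | T2 B | a | b
  A -> A A | a
  B -> T0 T1
  C -> T0 T1
  T0 -> b
  T1 -> c
  T2 -> a

CYK fill — only the sub-triangle for w[1..2]:
  T[1,1] 'b' = {S,T0}  orig:{S}
  T[2,2] 'c' = {T1}  orig:{}
  T[1,2] 'bc' = {B,C}

Original NTs in T[1,2] deriving "bc": ["B", "C"]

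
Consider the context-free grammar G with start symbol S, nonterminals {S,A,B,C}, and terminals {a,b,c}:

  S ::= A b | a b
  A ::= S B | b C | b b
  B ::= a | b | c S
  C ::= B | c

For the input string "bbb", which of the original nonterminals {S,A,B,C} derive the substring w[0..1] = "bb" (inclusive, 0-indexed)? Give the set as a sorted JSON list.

CNF form of G:
  S -> A T0 | T2 T0
  A -> S B | T0 C | T0 T0
  B -> T1 S | a | b
  C -> T1 S | a | b | c
  T0 -> b
  T1 -> c
  T2 -> a

CYK fill — only the sub-triangle for w[0..1]:
  T[0,0] 'b' = {B,C,T0}  orig:{B,C}
  T[1,1] 'b' = {B,C,T0}  orig:{B,C}
  T[0,1] 'bb' = {A}

Original NTs in T[0,1] deriving "bb": ["A"]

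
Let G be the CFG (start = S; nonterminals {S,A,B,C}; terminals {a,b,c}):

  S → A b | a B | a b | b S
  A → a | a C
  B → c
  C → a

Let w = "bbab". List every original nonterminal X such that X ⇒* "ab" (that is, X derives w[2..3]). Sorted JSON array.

Convert to CNF:
  S -> A T1 | T0 B | T0 T1 | T1 S
  A -> T0 C | a
  B -> c
  C -> a
  T0 -> a
  T1 -> b

CYK fill (cells [i..j] with 2 ≤ i ≤ j ≤ 3 only):
  [2..2]={A,C,T0}  "a"  orig:{A,C}
  [3..3]={T1}  "b"  orig:{}
  [2..3]={S}  "ab"

Original NTs in T[2,3] deriving "ab": ["S"]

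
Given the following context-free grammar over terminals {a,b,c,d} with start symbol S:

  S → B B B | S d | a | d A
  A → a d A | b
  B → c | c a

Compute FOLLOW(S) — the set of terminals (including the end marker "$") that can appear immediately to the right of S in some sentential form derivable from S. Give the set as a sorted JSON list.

FIRST iteration:
pass 1:
  A via A→a d A: +{a}
  A via A→b: +{b}
  B via B→c: +{c}
  S via S→B B B: +{c}
  S via S→a: +{a}
  S via S→d A: +{d}
  FIRST(S)={a,c,d}  FIRST(A)={a,b}  FIRST(B)={c}
pass 2: — fixpoint
  FIRST(S)={a,c,d}  FIRST(A)={a,b}  FIRST(B)={c}

FOLLOW sets:
initialize: $ ∈ FOLLOW(S)
pass 1:
  S→B B B: FOLLOW(B) ⊇ FIRST(B) = {c}; new: +{c}
  S→B B B: FOLLOW(B) ⊇ FOLLOW(S) ⊇ {$}; new: +{$}
  S→S d: FOLLOW(S) ⊇ FIRST(d) = {d}; new: +{d}
  S→d A: FOLLOW(A) ⊇ FOLLOW(S) ⊇ {$,d}; new: +{$,d}
  FOLLOW(S)={$,d}  FOLLOW(A)={$,d}  FOLLOW(B)={$,c}
pass 2:
  S→B B B: FOLLOW(B) ⊇ FOLLOW(S) ⊇ {$,d}; new: +{d}
  FOLLOW(S)={$,d}  FOLLOW(A)={$,d}  FOLLOW(B)={$,c,d}
pass 3: — fixpoint
  FOLLOW(S)={$,d}  FOLLOW(A)={$,d}  FOLLOW(B)={$,c,d}

FOLLOW(S) = ["$", "d"]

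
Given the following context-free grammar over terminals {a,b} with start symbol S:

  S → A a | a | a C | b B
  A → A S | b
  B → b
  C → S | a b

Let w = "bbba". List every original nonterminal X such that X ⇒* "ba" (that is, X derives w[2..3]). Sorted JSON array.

Convert to CNF:
  S -> A T0 | T0 C | T1 B | a
  A -> A S | b
  B -> b
  C -> A T0 | T0 C | T0 T1 | T1 B | a
  T0 -> a
  T1 -> b

CYK table (by increasing span), restricted to cells inside w[2..3]:
  T[2,2] 'b' = {A,B,T1}  orig:{A,B}
  T[3,3] 'a' = {C,S,T0}  orig:{C,S}
  T[2,3] 'ba' = {A,C,S}

Original NTs in T[2,3] deriving "ba": ["A", "C", "S"]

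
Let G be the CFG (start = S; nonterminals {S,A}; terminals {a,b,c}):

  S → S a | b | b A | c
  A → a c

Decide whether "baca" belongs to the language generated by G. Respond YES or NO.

CNF form of G:
  S -> S T0 | T2 A | b | c
  A -> T0 T1
  T0 -> a
  T1 -> c
  T2 -> b

CYK fill:
  [0..0]={S,T2}  "b"  orig:{S}
  [1..1]={T0}  "a"  orig:{}
  [2..2]={S,T1}  "c"  orig:{S}
  [3..3]={T0}  "a"  orig:{}
  [0..1]={S}  "ba"
  [1..2]={A}  "ac"
  [2..3]={S}  "ca"
  [0..2]={S}  "bac"
  [1..3]=∅  "aca"
  [0..3]={S}  "baca"

S ∈ T[0,3] ⇒ YES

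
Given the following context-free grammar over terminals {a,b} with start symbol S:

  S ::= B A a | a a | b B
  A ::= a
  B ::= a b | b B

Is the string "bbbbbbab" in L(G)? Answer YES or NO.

CNF form of G:
  S -> B X2 | T0 T0 | T1 B
  A -> a
  B -> T0 T1 | T1 B
  T0 -> a
  T1 -> b
  X2 -> A T0

CYK table (by increasing span):
  T[0,0] 'b' = {T1}  orig:{}
  T[1,1] 'b' = {T1}  orig:{}
  T[2,2] 'b' = {T1}  orig:{}
  T[3,3] 'b' = {T1}  orig:{}
  T[4,4] 'b' = {T1}  orig:{}
  T[5,5] 'b' = {T1}  orig:{}
  T[6,6] 'a' = {A,T0}  orig:{A}
  T[7,7] 'b' = {T1}  orig:{}
  T[0,1] 'bb' = ∅
  T[1,2] 'bb' = ∅
  T[2,3] 'bb' = ∅
  T[3,4] 'bb' = ∅
  T[4,5] 'bb' = ∅
  T[5,6] 'ba' = ∅
  T[6,7] 'ab' = {B}
  T[0,2] 'bbb' = ∅
  T[1,3] 'bbb' = ∅
  T[2,4] 'bbb' = ∅
  T[3,5] 'bbb' = ∅
  T[4,6] 'bba' = ∅
  T[5,7] 'bab' = {B,S}
  T[0,3] 'bbbb' = ∅
  T[1,4] 'bbbb' = ∅
  T[2,5] 'bbbb' = ∅
  T[3,6] 'bbba' = ∅
  T[4,7] 'bbab' = {B,S}
  T[0,4] 'bbbbb' = ∅
  T[1,5] 'bbbbb' = ∅
  T[2,6] 'bbbba' = ∅
  T[3,7] 'bbbab' = {B,S}
  T[0,5] 'bbbbbb' = ∅
  T[1,6] 'bbbbba' = ∅
  T[2,7] 'bbbbab' = {B,S}
  T[0,6] 'bbbbbba' = ∅
  T[1,7] 'bbbbbab' = {B,S}
  T[0,7] 'bbbbbbab' = {B,S}

S ∈ T[0,7] ⇒ YES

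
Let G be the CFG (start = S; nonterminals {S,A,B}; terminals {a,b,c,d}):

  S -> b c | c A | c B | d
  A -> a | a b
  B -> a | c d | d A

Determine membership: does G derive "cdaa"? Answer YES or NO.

CNF form of G:
  S -> T1 T2 | T2 A | T2 B | d
  A -> T0 T1 | a
  B -> T2 T3 | T3 A | a
  T0 -> a
  T1 -> b
  T2 -> c
  T3 -> d

CYK table (by increasing span):
  [0..0]={T2}  "c"  orig:{}
  [1..1]={S,T3}  "d"  orig:{S}
  [2..2]={A,B,T0}  "a"  orig:{A,B}
  [3..3]={A,B,T0}  "a"  orig:{A,B}
  [0..1]={B}  "cd"
  [1..2]={B}  "da"
  [2..3]=∅  "aa"
  [0..2]={S}  "cda"
  [1..3]=∅  "daa"
  [0..3]=∅  "cdaa"

S ∉ T[0,3] ⇒ NO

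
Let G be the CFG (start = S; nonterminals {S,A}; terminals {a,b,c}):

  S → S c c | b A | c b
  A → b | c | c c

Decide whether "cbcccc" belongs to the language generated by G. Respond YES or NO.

Convert to CNF:
  S -> S X2 | T0 T1 | T1 A
  A -> T0 T0 | b | c
  T0 -> c
  T1 -> b
  X2 -> T0 T0

CYK fill:
  [0..0]={A,T0}  "c"  orig:{A}
  [1..1]={A,T1}  "b"  orig:{A}
  [2..2]={A,T0}  "c"  orig:{A}
  [3..3]={A,T0}  "c"  orig:{A}
  [4..4]={A,T0}  "c"  orig:{A}
  [5..5]={A,T0}  "c"  orig:{A}
  [0..1]={S}  "cb"
  [1..2]={S}  "bc"
  [2..3]={A,X2}  "cc"  orig:{A}
  [3..4]={A,X2}  "cc"  orig:{A}
  [4..5]={A,X2}  "cc"  orig:{A}
  [0..2]=∅  "cbc"
  [1..3]={S}  "bcc"
  [2..4]=∅  "ccc"
  [3..5]=∅  "ccc"
  [0..3]={S}  "cbcc"
  [1..4]={S}  "bccc"
  [2..5]=∅  "cccc"
  [0..4]=∅  "cbccc"
  [1..5]={S}  "bcccc"
  [0..5]={S}  "cbcccc"

S ∈ T[0,5] ⇒ YES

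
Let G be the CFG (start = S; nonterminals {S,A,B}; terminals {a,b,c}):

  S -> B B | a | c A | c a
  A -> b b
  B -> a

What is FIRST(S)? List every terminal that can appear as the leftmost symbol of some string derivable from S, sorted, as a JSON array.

FIRST sets, iterate to fixpoint:
iter 1:
  A via A→b b: +{b}
  B via B→a: +{a}
  S via S→B B: +{a}
  S via S→c A: +{c}
  FIRST[S]={a,c}  FIRST[A]={b}  FIRST[B]={a}
iter 2: done
  FIRST[S]={a,c}  FIRST[A]={b}  FIRST[B]={a}

FIRST(S) = ["a", "c"]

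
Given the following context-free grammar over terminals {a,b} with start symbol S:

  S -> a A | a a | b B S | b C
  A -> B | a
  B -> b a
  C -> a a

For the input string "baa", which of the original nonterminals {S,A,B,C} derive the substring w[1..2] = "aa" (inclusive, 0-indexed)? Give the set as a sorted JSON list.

Convert to CNF:
  S -> T0 C | T0 X2 | T1 A | T1 T1
  A -> T0 T1 | a
  B -> T0 T1
  C -> T1 T1
  T0 -> b
  T1 -> a
  X2 -> B S

Fill CYK table bottom-up (cells [i..j] with 1 ≤ i ≤ j ≤ 2 only):
  cell(1,1) a: {A,T1}  orig:{A}
  cell(2,2) a: {A,T1}  orig:{A}
  cell(1,2) aa: {C,S}

Original NTs in T[1,2] deriving "aa": ["C", "S"]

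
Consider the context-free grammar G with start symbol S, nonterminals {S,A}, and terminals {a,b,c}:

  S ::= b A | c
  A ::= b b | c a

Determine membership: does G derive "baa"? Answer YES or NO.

Convert to CNF:
  S -> T0 A | c
  A -> T0 T0 | T1 T2
  T0 -> b
  T1 -> c
  T2 -> a

CYK fill:
  [0..0]={T0}  "b"  orig:{}
  [1..1]={T2}  "a"  orig:{}
  [2..2]={T2}  "a"  orig:{}
  [0..1]=∅  "ba"
  [1..2]=∅  "aa"
  [0..2]=∅  "baa"

S ∉ T[0,2] ⇒ NO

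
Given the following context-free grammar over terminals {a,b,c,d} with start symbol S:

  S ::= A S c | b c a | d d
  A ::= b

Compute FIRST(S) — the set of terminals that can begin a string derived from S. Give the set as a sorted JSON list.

FIRST iteration:
iter 1:
  A via A→b: +{b}
  S via S→A S c: +{b}
  S via S→d d: +{d}
  FIRST[S]={b,d}  FIRST[A]={b}
iter 2: — fixpoint
  FIRST[S]={b,d}  FIRST[A]={b}

FIRST(S) = ["b", "d"]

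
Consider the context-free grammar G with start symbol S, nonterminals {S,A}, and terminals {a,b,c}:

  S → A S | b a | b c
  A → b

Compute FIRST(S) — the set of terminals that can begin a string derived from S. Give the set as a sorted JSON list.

FIRST sets, iterate to fixpoint:
[1]
  A via A→b: +{b}
  S via S→A S: +{b}
  S: {b}  A: {b}
[2] — fixpoint
  S: {b}  A: {b}

FIRST(S) = ["b"]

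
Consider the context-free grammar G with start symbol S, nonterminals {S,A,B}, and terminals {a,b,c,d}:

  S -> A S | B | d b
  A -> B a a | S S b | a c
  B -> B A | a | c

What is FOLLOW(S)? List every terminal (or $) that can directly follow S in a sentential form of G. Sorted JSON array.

Compute FIRST by fixpoint:
round 1:
  A via A→a c: +{a}
  B via B→a: +{a}
  B via B→c: +{c}
  S via S→A S: +{a}
  S via S→B: +{c}
  S via S→d b: +{d}
  FIRST[S]={a,c,d}  FIRST[A]={a}  FIRST[B]={a,c}
round 2:
  A via A→B a a: +{c}
  A via A→S S b: +{d}
  FIRST[S]={a,c,d}  FIRST[A]={a,c,d}  FIRST[B]={a,c}
round 3: (stable)
  FIRST[S]={a,c,d}  FIRST[A]={a,c,d}  FIRST[B]={a,c}

Compute FOLLOW by fixpoint:
initialize: $ ∈ FOLLOW(S)
iter 1:
  A→B a a: FOLLOW(B) ⊇ FIRST(a) = {a}; new: +{a}
  A→S S b: FOLLOW(S) ⊇ FIRST(S) = {a,c,d}; new: +{a,c,d}
  A→S S b: FOLLOW(S) ⊇ FIRST(b) = {b}; new: +{b}
  B→B A: FOLLOW(B) ⊇ FIRST(A) = {a,c,d}; new: +{c,d}
  B→B A: FOLLOW(A) ⊇ FOLLOW(B) ⊇ {a,c,d}; new: +{a,c,d}
  S→B: FOLLOW(B) ⊇ FOLLOW(S) ⊇ {$,a,b,c,d}; new: +{$,b}
  FOLLOW(S)={$,a,b,c,d}  FOLLOW(A)={a,c,d}  FOLLOW(B)={$,a,b,c,d}
iter 2:
  B→B A: FOLLOW(A) ⊇ FOLLOW(B) ⊇ {$,a,b,c,d}; new: +{$,b}
  FOLLOW(S)={$,a,b,c,d}  FOLLOW(A)={$,a,b,c,d}  FOLLOW(B)={$,a,b,c,d}
iter 3: (no change)
  FOLLOW(S)={$,a,b,c,d}  FOLLOW(A)={$,a,b,c,d}  FOLLOW(B)={$,a,b,c,d}

FOLLOW(S) = ["$", "a", "b", "c", "d"]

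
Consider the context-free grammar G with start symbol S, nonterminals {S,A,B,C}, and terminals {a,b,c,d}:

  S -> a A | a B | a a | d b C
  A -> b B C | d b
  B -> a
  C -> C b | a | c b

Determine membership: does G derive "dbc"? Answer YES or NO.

Convert to CNF:
  S -> T1 X5 | T3 A | T3 B | T3 T3
  A -> T0 X4 | T1 T0
  B -> a
  C -> C T0 | T2 T0 | a
  T0 -> b
  T1 -> d
  T2 -> c
  T3 -> a
  X4 -> B C
  X5 -> T0 C

CYK table (by increasing span):
  [0..0]={T1}  "d"  orig:{}
  [1..1]={T0}  "b"  orig:{}
  [2..2]={T2}  "c"  orig:{}
  [0..1]={A}  "db"
  [1..2]=∅  "bc"
  [0..2]=∅  "dbc"

S ∉ T[0,2] ⇒ NO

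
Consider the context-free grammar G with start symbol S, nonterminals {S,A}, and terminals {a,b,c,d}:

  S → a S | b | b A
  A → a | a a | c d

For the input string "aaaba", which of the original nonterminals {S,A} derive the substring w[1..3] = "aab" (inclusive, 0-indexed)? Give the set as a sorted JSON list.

CNF form of G:
  S -> T0 S | T3 A | b
  A -> T0 T0 | T1 T2 | a
  T0 -> a
  T1 -> c
  T2 -> d
  T3 -> b

Fill CYK table bottom-up, restricted to cells inside w[1..3]:
  T[1,1] 'a' = {A,T0}  orig:{A}
  T[2,2] 'a' = {A,T0}  orig:{A}
  T[3,3] 'b' = {S,T3}  orig:{S}
  T[1,2] 'aa' = {A}
  T[2,3] 'ab' = {S}
  T[1,3] 'aab' = {S}

Original NTs in T[1,3] deriving "aab": ["S"]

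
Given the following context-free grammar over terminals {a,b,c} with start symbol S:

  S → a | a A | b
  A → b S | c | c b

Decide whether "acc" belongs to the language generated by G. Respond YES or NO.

CNF form of G:
  S -> T2 A | a | b
  A -> T0 S | T1 T0 | c
  T0 -> b
  T1 -> c
  T2 -> a

CYK table (by increasing span):
  T[0,0] 'a' = {S,T2}  orig:{S}
  T[1,1] 'c' = {A,T1}  orig:{A}
  T[2,2] 'c' = {A,T1}  orig:{A}
  T[0,1] 'ac' = {S}
  T[1,2] 'cc' = ∅
  T[0,2] 'acc' = ∅

S ∉ T[0,2] ⇒ NO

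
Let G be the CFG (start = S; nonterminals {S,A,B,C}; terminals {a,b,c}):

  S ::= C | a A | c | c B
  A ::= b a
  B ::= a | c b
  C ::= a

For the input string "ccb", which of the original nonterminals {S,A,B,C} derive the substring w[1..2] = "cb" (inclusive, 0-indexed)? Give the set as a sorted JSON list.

CNF form of G:
  S -> T1 A | T2 B | a | c
  A -> T0 T1
  B -> T2 T0 | a
  C -> a
  T0 -> b
  T1 -> a
  T2 -> c

CYK fill, restricted to cells inside w[1..2]:
  cell(1,1) c: {S,T2}  orig:{S}
  cell(2,2) b: {T0}  orig:{}
  cell(1,2) cb: {B}

Original NTs in T[1,2] deriving "cb": ["B"]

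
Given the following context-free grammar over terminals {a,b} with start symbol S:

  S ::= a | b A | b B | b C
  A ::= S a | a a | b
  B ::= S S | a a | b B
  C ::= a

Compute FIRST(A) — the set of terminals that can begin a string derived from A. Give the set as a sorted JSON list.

Compute FIRST by fixpoint:
[1]
  A via A→a a: +{a}
  A via A→b: +{b}
  B via B→a a: +{a}
  B via B→b B: +{b}
  C via C→a: +{a}
  S via S→a: +{a}
  S via S→b A: +{b}
  FIRST[S]={a,b}  FIRST[A]={a,b}  FIRST[B]={a,b}  FIRST[C]={a}
[2] done
  FIRST[S]={a,b}  FIRST[A]={a,b}  FIRST[B]={a,b}  FIRST[C]={a}

FIRST(A) = ["a", "b"]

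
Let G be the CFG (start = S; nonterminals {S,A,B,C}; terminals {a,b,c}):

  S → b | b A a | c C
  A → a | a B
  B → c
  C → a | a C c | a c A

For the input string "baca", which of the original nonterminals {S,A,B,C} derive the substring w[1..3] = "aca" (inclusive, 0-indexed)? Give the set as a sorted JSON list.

Convert to CNF:
  S -> T1 C | T2 X5 | b
  A -> T0 B | a
  B -> c
  C -> T0 X3 | T0 X4 | a
  T0 -> a
  T1 -> c
  T2 -> b
  X3 -> C T1
  X4 -> T1 A
  X5 -> A T0

Fill CYK table bottom-up — only the sub-triangle for w[1..3]:
  [1..1]={A,C,T0}  "a"  orig:{A,C}
  [2..2]={B,T1}  "c"  orig:{B}
  [3..3]={A,C,T0}  "a"  orig:{A,C}
  [1..2]={A,X3}  "ac"  orig:{A}
  [2..3]={S,X4}  "ca"  orig:{S}
  [1..3]={C,X5}  "aca"  orig:{C}

Original NTs in T[1,3] deriving "aca": ["C"]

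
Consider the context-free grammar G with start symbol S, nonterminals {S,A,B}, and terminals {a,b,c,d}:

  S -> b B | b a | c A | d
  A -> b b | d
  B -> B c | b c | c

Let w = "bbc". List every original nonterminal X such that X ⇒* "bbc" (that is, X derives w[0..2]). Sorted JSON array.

CNF form of G:
  S -> T0 B | T0 T2 | T1 A | d
  A -> T0 T0 | d
  B -> B T1 | T0 T1 | c
  T0 -> b
  T1 -> c
  T2 -> a

CYK table (by increasing span) — only the sub-triangle for w[0..2]:
  cell(0,0) b: {T0}  orig:{}
  cell(1,1) b: {T0}  orig:{}
  cell(2,2) c: {B,T1}  orig:{B}
  cell(0,1) bb: {A}
  cell(1,2) bc: {B,S}
  cell(0,2) bbc: {S}

Original NTs in T[0,2] deriving "bbc": ["S"]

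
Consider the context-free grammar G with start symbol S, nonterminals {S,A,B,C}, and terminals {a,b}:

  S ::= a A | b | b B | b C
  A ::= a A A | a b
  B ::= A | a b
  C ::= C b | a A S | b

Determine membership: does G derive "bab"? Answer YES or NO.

CNF form of G:
  S -> T0 A | T1 B | T1 C | b
  A -> T0 T1 | T0 X2
  B -> T0 T1 | T0 X3
  C -> C T1 | T0 X4 | b
  T0 -> a
  T1 -> b
  X2 -> A A
  X3 -> A A
  X4 -> A S

CYK table (by increasing span):
  [0..0]={C,S,T1}  "b"  orig:{C,S}
  [1..1]={T0}  "a"  orig:{}
  [2..2]={C,S,T1}  "b"  orig:{C,S}
  [0..1]=∅  "ba"
  [1..2]={A,B}  "ab"
  [0..2]={S}  "bab"

S ∈ T[0,2] ⇒ YES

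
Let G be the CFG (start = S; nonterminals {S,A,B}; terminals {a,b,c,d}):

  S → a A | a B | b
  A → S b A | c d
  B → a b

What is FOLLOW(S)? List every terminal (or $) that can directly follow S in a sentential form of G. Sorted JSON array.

Compute FIRST by fixpoint:
iter 1:
  A via A→c d: +{c}
  B via B→a b: +{a}
  S via S→a A: +{a}
  S via S→b: +{b}
  S: {a,b}  A: {c}  B: {a}
iter 2:
  A via A→S b A: +{a,b}
  S: {a,b}  A: {a,b,c}  B: {a}
iter 3: done
  S: {a,b}  A: {a,b,c}  B: {a}

FOLLOW sets:
seed FOLLOW(S) with $
[1]
  A→S b A: FOLLOW(S) ⊇ FIRST(b) = {b}; new: +{b}
  S→a A: FOLLOW(A) ⊇ FOLLOW(S) ⊇ {$,b}; new: +{$,b}
  S→a B: FOLLOW(B) ⊇ FOLLOW(S) ⊇ {$,b}; new: +{$,b}
  FOLLOW(S)={$,b}  FOLLOW(A)={$,b}  FOLLOW(B)={$,b}
[2] done
  FOLLOW(S)={$,b}  FOLLOW(A)={$,b}  FOLLOW(B)={$,b}

FOLLOW(S) = ["$", "b"]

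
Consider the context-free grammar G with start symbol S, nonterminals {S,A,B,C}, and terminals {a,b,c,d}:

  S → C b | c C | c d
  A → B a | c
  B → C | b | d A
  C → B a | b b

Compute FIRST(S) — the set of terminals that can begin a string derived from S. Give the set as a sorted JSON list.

FIRST iteration:
[1]
  A via A→c: +{c}
  B via B→b: +{b}
  B via B→d A: +{d}
  C via C→B a: +{b,d}
  S via S→C b: +{b,d}
  S via S→c C: +{c}
  FIRST(S)={b,c,d}  FIRST(A)={c}  FIRST(B)={b,d}  FIRST(C)={b,d}
[2]
  A via A→B a: +{b,d}
  FIRST(S)={b,c,d}  FIRST(A)={b,c,d}  FIRST(B)={b,d}  FIRST(C)={b,d}
[3] (no change)
  FIRST(S)={b,c,d}  FIRST(A)={b,c,d}  FIRST(B)={b,d}  FIRST(C)={b,d}

FIRST(S) = ["b", "c", "d"]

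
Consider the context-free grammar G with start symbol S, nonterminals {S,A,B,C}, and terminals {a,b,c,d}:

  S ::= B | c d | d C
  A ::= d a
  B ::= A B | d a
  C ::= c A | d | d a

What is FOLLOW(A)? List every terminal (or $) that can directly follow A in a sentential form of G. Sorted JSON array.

FIRST iteration:
round 1:
  A via A→d a: +{d}
  B via B→A B: +{d}
  C via C→c A: +{c}
  C via C→d: +{d}
  S via S→B: +{d}
  S via S→c d: +{c}
  FIRST[S]={c,d}  FIRST[A]={d}  FIRST[B]={d}  FIRST[C]={c,d}
round 2: (no change)
  FIRST[S]={c,d}  FIRST[A]={d}  FIRST[B]={d}  FIRST[C]={c,d}

FOLLOW iteration:
FOLLOW(S) := {$}
round 1:
  B→A B: FOLLOW(A) ⊇ FIRST(B) = {d}; new: +{d}
  S→B: FOLLOW(B) ⊇ FOLLOW(S) ⊇ {$}; new: +{$}
  S→d C: FOLLOW(C) ⊇ FOLLOW(S) ⊇ {$}; new: +{$}
  FOLLOW[S]={$}  FOLLOW[A]={d}  FOLLOW[B]={$}  FOLLOW[C]={$}
round 2:
  C→c A: FOLLOW(A) ⊇ FOLLOW(C) ⊇ {$}; new: +{$}
  FOLLOW[S]={$}  FOLLOW[A]={$,d}  FOLLOW[B]={$}  FOLLOW[C]={$}
round 3: done
  FOLLOW[S]={$}  FOLLOW[A]={$,d}  FOLLOW[B]={$}  FOLLOW[C]={$}

FOLLOW(A) = ["$", "d"]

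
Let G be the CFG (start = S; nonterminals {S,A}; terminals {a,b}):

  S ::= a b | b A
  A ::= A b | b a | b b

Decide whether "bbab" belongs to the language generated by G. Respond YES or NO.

CNF form of G:
  S -> T0 A | T1 T0
  A -> A T0 | T0 T0 | T0 T1
  T0 -> b
  T1 -> a

Fill CYK table bottom-up:
  T[0,0] 'b' = {T0}  orig:{}
  T[1,1] 'b' = {T0}  orig:{}
  T[2,2] 'a' = {T1}  orig:{}
  T[3,3] 'b' = {T0}  orig:{}
  T[0,1] 'bb' = {A}
  T[1,2] 'ba' = {A}
  T[2,3] 'ab' = {S}
  T[0,2] 'bba' = {S}
  T[1,3] 'bab' = {A}
  T[0,3] 'bbab' = {S}

S ∈ T[0,3] ⇒ YES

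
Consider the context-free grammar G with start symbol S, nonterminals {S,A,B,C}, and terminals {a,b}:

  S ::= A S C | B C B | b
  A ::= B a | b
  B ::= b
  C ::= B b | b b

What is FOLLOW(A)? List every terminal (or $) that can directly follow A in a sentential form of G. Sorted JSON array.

Compute FIRST by fixpoint:
pass 1:
  A via A→b: +{b}
  B via B→b: +{b}
  C via C→B b: +{b}
  S via S→A S C: +{b}
  FIRST[S]={b}  FIRST[A]={b}  FIRST[B]={b}  FIRST[C]={b}
pass 2: done
  FIRST[S]={b}  FIRST[A]={b}  FIRST[B]={b}  FIRST[C]={b}

Compute FOLLOW by fixpoint:
initialize: $ ∈ FOLLOW(S)
pass 1:
  A→B a: FOLLOW(B) ⊇ FIRST(a) = {a}; new: +{a}
  C→B b: FOLLOW(B) ⊇ FIRST(b) = {b}; new: +{b}
  S→A S C: FOLLOW(A) ⊇ FIRST(S) = {b}; new: +{b}
  S→A S C: FOLLOW(S) ⊇ FIRST(C) = {b}; new: +{b}
  S→A S C: FOLLOW(C) ⊇ FOLLOW(S) ⊇ {$,b}; new: +{$,b}
  S→B C B: FOLLOW(B) ⊇ FOLLOW(S) ⊇ {$,b}; new: +{$}
  FOLLOW[S]={$,b}  FOLLOW[A]={b}  FOLLOW[B]={$,a,b}  FOLLOW[C]={$,b}
pass 2: (stable)
  FOLLOW[S]={$,b}  FOLLOW[A]={b}  FOLLOW[B]={$,a,b}  FOLLOW[C]={$,b}

FOLLOW(A) = ["b"]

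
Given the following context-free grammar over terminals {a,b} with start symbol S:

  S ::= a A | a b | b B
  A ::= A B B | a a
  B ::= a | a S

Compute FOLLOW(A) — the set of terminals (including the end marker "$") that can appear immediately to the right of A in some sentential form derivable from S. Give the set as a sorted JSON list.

FIRST iteration:
[1]
  A via A→a a: +{a}
  B via B→a: +{a}
  S via S→a A: +{a}
  S via S→b B: +{b}
  FIRST[S]={a,b}  FIRST[A]={a}  FIRST[B]={a}
[2] (stable)
  FIRST[S]={a,b}  FIRST[A]={a}  FIRST[B]={a}

FOLLOW iteration:
FOLLOW(S) := {$}
iter 1:
  A→A B B: FOLLOW(A) ⊇ FIRST(B) = {a}; new: +{a}
  A→A B B: FOLLOW(B) ⊇ FIRST(B) = {a}; new: +{a}
  B→a S: FOLLOW(S) ⊇ FOLLOW(B) ⊇ {a}; new: +{a}
  S→a A: FOLLOW(A) ⊇ FOLLOW(S) ⊇ {$,a}; new: +{$}
  S→b B: FOLLOW(B) ⊇ FOLLOW(S) ⊇ {$,a}; new: +{$}
  S: {$,a}  A: {$,a}  B: {$,a}
iter 2: done
  S: {$,a}  A: {$,a}  B: {$,a}

FOLLOW(A) = ["$", "a"]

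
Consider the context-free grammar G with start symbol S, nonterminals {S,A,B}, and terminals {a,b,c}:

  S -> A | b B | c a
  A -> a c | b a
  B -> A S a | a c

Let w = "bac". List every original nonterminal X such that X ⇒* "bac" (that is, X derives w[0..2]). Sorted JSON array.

Convert to CNF:
  S -> T0 T1 | T1 T0 | T2 B | T2 T0
  A -> T0 T1 | T2 T0
  B -> A X3 | T0 T1
  T0 -> a
  T1 -> c
  T2 -> b
  X3 -> S T0

Fill CYK table bottom-up — only the sub-triangle for w[0..2]:
  [0..0]={T2}  "b"  orig:{}
  [1..1]={T0}  "a"  orig:{}
  [2..2]={T1}  "c"  orig:{}
  [0..1]={A,S}  "ba"
  [1..2]={A,B,S}  "ac"
  [0..2]={S}  "bac"

Original NTs in T[0,2] deriving "bac": ["S"]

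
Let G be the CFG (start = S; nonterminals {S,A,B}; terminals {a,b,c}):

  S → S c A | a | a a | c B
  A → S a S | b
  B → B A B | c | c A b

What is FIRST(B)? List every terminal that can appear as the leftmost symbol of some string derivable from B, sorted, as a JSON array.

FIRST iteration:
[1]
  A via A→b: +{b}
  B via B→c: +{c}
  S via S→a: +{a}
  S via S→c B: +{c}
  FIRST(S)={a,c}  FIRST(A)={b}  FIRST(B)={c}
[2]
  A via A→S a S: +{a,c}
  FIRST(S)={a,c}  FIRST(A)={a,b,c}  FIRST(B)={c}
[3] (stable)
  FIRST(S)={a,c}  FIRST(A)={a,b,c}  FIRST(B)={c}

FIRST(B) = ["c"]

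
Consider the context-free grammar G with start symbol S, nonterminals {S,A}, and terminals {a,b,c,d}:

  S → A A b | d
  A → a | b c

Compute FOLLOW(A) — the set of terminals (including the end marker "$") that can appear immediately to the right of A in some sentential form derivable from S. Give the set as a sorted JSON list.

FIRST sets, iterate to fixpoint:
[1]
  A via A→a: +{a}
  A via A→b c: +{b}
  S via S→A A b: +{a,b}
  S via S→d: +{d}
  S: {a,b,d}  A: {a,b}
[2] (stable)
  S: {a,b,d}  A: {a,b}

FOLLOW sets:
initialize: $ ∈ FOLLOW(S)
round 1:
  S→A A b: FOLLOW(A) ⊇ FIRST(A) = {a,b}; new: +{a,b}
  FOLLOW(S)={$}  FOLLOW(A)={a,b}
round 2: (stable)
  FOLLOW(S)={$}  FOLLOW(A)={a,b}

FOLLOW(A) = ["a", "b"]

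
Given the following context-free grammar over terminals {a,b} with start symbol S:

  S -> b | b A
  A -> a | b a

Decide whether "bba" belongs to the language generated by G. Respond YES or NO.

Convert to CNF:
  S -> T0 A | b
  A -> T0 T1 | a
  T0 -> b
  T1 -> a

Fill CYK table bottom-up:
  cell(0,0) b: {S,T0}  orig:{S}
  cell(1,1) b: {S,T0}  orig:{S}
  cell(2,2) a: {A,T1}  orig:{A}
  cell(0,1) bb: ∅
  cell(1,2) ba: {A,S}
  cell(0,2) bba: {S}

S ∈ T[0,2] ⇒ YES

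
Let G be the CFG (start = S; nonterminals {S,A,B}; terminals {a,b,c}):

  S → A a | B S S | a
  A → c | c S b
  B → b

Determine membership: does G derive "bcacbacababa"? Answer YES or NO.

CNF form of G:
  S -> A T2 | B X4 | a
  A -> T0 X3 | c
  B -> b
  T0 -> c
  T1 -> b
  T2 -> a
  X3 -> S T1
  X4 -> S S

CYK fill:
  [0..0]={B,T1}  "b"  orig:{B}
  [1..1]={A,T0}  "c"  orig:{A}
  [2..2]={S,T2}  "a"  orig:{S}
  [3..3]={A,T0}  "c"  orig:{A}
  [4..4]={B,T1}  "b"  orig:{B}
  [5..5]={S,T2}  "a"  orig:{S}
  [6..6]={A,T0}  "c"  orig:{A}
  [7..7]={S,T2}  "a"  orig:{S}
  [8..8]={B,T1}  "b"  orig:{B}
  [9..9]={S,T2}  "a"  orig:{S}
  [10..10]={B,T1}  "b"  orig:{B}
  [11..11]={S,T2}  "a"  orig:{S}
  [0..1]=∅  "bc"
  [1..2]={S}  "ca"
  [2..3]=∅  "ac"
  [3..4]=∅  "cb"
  [4..5]=∅  "ba"
  [5..6]=∅  "ac"
  [6..7]={S}  "ca"
  [7..8]={X3}  "ab"  orig:{}
  [8..9]=∅  "ba"
  [9..10]={X3}  "ab"  orig:{}
  [10..11]=∅  "ba"
  [0..2]=∅  "bca"
  [1..3]=∅  "cac"
  [2..4]=∅  "acb"
  [3..5]=∅  "cba"
  [4..6]=∅  "bac"
  [5..7]={X4}  "aca"  orig:{}
  [6..8]={A,X3}  "cab"  orig:{A}
  [7..9]=∅  "aba"
  [8..10]=∅  "bab"
  [9..11]=∅  "aba"
  [0..3]=∅  "bcac"
  [1..4]=∅  "cacb"
  [2..5]=∅  "acba"
  [3..6]=∅  "cbac"
  [4..7]={S}  "baca"
  [5..8]=∅  "acab"
  [6..9]={S}  "caba"
  [7..10]=∅  "abab"
  [8..11]=∅  "baba"
  [0..4]=∅  "bcacb"
  [1..5]=∅  "cacba"
  [2..6]=∅  "acbac"
  [3..7]=∅  "cbaca"
  [4..8]={X3}  "bacab"  orig:{}
  [5..9]={X4}  "acaba"  orig:{}
  [6..10]={X3}  "cabab"  orig:{}
  [7..11]=∅  "ababa"
  [0..5]=∅  "bcacba"
  [1..6]=∅  "cacbac"
  [2..7]=∅  "acbaca"
  [3..8]={A}  "cbacab"
  [4..9]={S}  "bacaba"
  [5..10]=∅  "acabab"
  [6..11]=∅  "cababa"
  [0..6]=∅  "bcacbac"
  [1..7]=∅  "cacbaca"
  [2..8]=∅  "acbacab"
  [3..9]={S}  "cbacaba"
  [4..10]={X3}  "bacabab"  orig:{}
  [5..11]=∅  "acababa"
  [0..7]=∅  "bcacbaca"
  [1..8]=∅  "cacbacab"
  [2..9]={X4}  "acbacaba"  orig:{}
  [3..10]={A,X3}  "cbacabab"  orig:{A}
  [4..11]=∅  "bacababa"
  [0..8]=∅  "bcacbacab"
  [1..9]={X4}  "cacbacaba"  orig:{}
  [2..10]=∅  "acbacabab"
  [3..11]={S}  "cbacababa"
  [0..9]={S}  "bcacbacaba"
  [1..10]=∅  "cacbacabab"
  [2..11]={X4}  "acbacababa"  orig:{}
  [0..10]={X3}  "bcacbacabab"  orig:{}
  [1..11]={X4}  "cacbacababa"  orig:{}
  [0..11]={S}  "bcacbacababa"

S ∈ T[0,11] ⇒ YES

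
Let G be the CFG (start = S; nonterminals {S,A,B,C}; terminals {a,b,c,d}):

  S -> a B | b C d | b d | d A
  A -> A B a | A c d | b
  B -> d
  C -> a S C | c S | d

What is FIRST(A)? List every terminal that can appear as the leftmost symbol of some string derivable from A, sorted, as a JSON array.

Compute FIRST by fixpoint:
iter 1:
  A via A→b: +{b}
  B via B→d: +{d}
  C via C→a S C: +{a}
  C via C→c S: +{c}
  C via C→d: +{d}
  S via S→a B: +{a}
  S via S→b C d: +{b}
  S via S→d A: +{d}
  FIRST(S)={a,b,d}  FIRST(A)={b}  FIRST(B)={d}  FIRST(C)={a,c,d}
iter 2: — fixpoint
  FIRST(S)={a,b,d}  FIRST(A)={b}  FIRST(B)={d}  FIRST(C)={a,c,d}

FIRST(A) = ["b"]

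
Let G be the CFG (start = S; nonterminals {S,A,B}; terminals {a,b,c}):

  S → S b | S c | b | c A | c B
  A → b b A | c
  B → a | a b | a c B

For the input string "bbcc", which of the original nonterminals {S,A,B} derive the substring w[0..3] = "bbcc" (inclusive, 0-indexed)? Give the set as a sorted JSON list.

CNF form of G:
  S -> S T0 | S T2 | T2 A | T2 B | b
  A -> T0 X3 | c
  B -> T1 T0 | T1 X4 | a
  T0 -> b
  T1 -> a
  T2 -> c
  X3 -> T0 A
  X4 -> T2 B

CYK table (by increasing span) (cells [i..j] with 0 ≤ i ≤ j ≤ 3 only):
  [0..0]={S,T0}  "b"  orig:{S}
  [1..1]={S,T0}  "b"  orig:{S}
  [2..2]={A,T2}  "c"  orig:{A}
  [3..3]={A,T2}  "c"  orig:{A}
  [0..1]={S}  "bb"
  [1..2]={S,X3}  "bc"  orig:{S}
  [2..3]={S}  "cc"
  [0..2]={A,S}  "bbc"
  [1..3]={S}  "bcc"
  [0..3]={S}  "bbcc"

Original NTs in T[0,3] deriving "bbcc": ["S"]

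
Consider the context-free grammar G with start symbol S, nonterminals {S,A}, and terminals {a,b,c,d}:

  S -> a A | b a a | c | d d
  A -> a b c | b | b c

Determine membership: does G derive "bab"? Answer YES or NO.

Convert to CNF:
  S -> T0 A | T1 X5 | T3 T3 | c
  A -> T0 X4 | T1 T2 | b
  T0 -> a
  T1 -> b
  T2 -> c
  T3 -> d
  X4 -> T1 T2
  X5 -> T0 T0

CYK fill:
  T[0,0] 'b' = {A,T1}  orig:{A}
  T[1,1] 'a' = {T0}  orig:{}
  T[2,2] 'b' = {A,T1}  orig:{A}
  T[0,1] 'ba' = ∅
  T[1,2] 'ab' = {S}
  T[0,2] 'bab' = ∅

S ∉ T[0,2] ⇒ NO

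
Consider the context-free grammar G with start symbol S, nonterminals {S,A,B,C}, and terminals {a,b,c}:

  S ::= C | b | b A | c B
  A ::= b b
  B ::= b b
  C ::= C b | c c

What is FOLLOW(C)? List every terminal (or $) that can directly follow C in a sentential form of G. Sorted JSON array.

Compute FIRST by fixpoint:
pass 1:
  A via A→b b: +{b}
  B via B→b b: +{b}
  C via C→c c: +{c}
  S via S→C: +{c}
  S via S→b: +{b}
  FIRST(S)={b,c}  FIRST(A)={b}  FIRST(B)={b}  FIRST(C)={c}
pass 2: done
  FIRST(S)={b,c}  FIRST(A)={b}  FIRST(B)={b}  FIRST(C)={c}

FOLLOW iteration:
initialize: $ ∈ FOLLOW(S)
round 1:
  C→C b: FOLLOW(C) ⊇ FIRST(b) = {b}; new: +{b}
  S→C: FOLLOW(C) ⊇ FOLLOW(S) ⊇ {$}; new: +{$}
  S→b A: FOLLOW(A) ⊇ FOLLOW(S) ⊇ {$}; new: +{$}
  S→c B: FOLLOW(B) ⊇ FOLLOW(S) ⊇ {$}; new: +{$}
  FOLLOW[S]={$}  FOLLOW[A]={$}  FOLLOW[B]={$}  FOLLOW[C]={$,b}
round 2: done
  FOLLOW[S]={$}  FOLLOW[A]={$}  FOLLOW[B]={$}  FOLLOW[C]={$,b}

FOLLOW(C) = ["$", "b"]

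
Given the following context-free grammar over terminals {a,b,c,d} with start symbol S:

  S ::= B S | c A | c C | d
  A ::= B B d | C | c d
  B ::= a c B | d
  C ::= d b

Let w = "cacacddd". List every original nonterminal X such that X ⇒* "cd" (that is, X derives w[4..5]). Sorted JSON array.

CNF form of G:
  S -> B S | T1 A | T1 C | d
  A -> B X4 | T0 T2 | T1 T0
  B -> T3 X5 | d
  C -> T0 T2
  T0 -> d
  T1 -> c
  T2 -> b
  T3 -> a
  X4 -> B T0
  X5 -> T1 B

CYK fill (cells [i..j] with 4 ≤ i ≤ j ≤ 5 only):
  [4..4]={T1}  "c"  orig:{}
  [5..5]={B,S,T0}  "d"  orig:{B,S}
  [4..5]={A,X5}  "cd"  orig:{A}

Original NTs in T[4,5] deriving "cd": ["A"]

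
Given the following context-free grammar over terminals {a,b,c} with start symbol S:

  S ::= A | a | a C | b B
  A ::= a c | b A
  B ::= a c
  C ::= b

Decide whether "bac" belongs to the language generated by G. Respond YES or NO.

Convert to CNF:
  S -> T0 C | T0 T1 | T2 A | T2 B | a
  A -> T0 T1 | T2 A
  B -> T0 T1
  C -> b
  T0 -> a
  T1 -> c
  T2 -> b

CYK fill:
  T[0,0] 'b' = {C,T2}  orig:{C}
  T[1,1] 'a' = {S,T0}  orig:{S}
  T[2,2] 'c' = {T1}  orig:{}
  T[0,1] 'ba' = ∅
  T[1,2] 'ac' = {A,B,S}
  T[0,2] 'bac' = {A,S}

S ∈ T[0,2] ⇒ YES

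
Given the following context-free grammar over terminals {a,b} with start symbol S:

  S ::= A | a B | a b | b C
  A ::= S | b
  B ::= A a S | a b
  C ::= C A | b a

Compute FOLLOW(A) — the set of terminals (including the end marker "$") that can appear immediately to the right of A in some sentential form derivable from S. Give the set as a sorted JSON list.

Compute FIRST by fixpoint:
round 1:
  A via A→b: +{b}
  B via B→A a S: +{b}
  B via B→a b: +{a}
  C via C→b a: +{b}
  S via S→A: +{b}
  S via S→a B: +{a}
  S: {a,b}  A: {b}  B: {a,b}  C: {b}
round 2:
  A via A→S: +{a}
  S: {a,b}  A: {a,b}  B: {a,b}  C: {b}
round 3: (no change)
  S: {a,b}  A: {a,b}  B: {a,b}  C: {b}

FOLLOW iteration:
FOLLOW(S) := {$}
[1]
  B→A a S: FOLLOW(A) ⊇ FIRST(a) = {a}; new: +{a}
  C→C A: FOLLOW(C) ⊇ FIRST(A) = {a,b}; new: +{a,b}
  C→C A: FOLLOW(A) ⊇ FOLLOW(C) ⊇ {a,b}; new: +{b}
  S→A: FOLLOW(A) ⊇ FOLLOW(S) ⊇ {$}; new: +{$}
  S→a B: FOLLOW(B) ⊇ FOLLOW(S) ⊇ {$}; new: +{$}
  S→b C: FOLLOW(C) ⊇ FOLLOW(S) ⊇ {$}; new: +{$}
  FOLLOW[S]={$}  FOLLOW[A]={$,a,b}  FOLLOW[B]={$}  FOLLOW[C]={$,a,b}
[2]
  A→S: FOLLOW(S) ⊇ FOLLOW(A) ⊇ {$,a,b}; new: +{a,b}
  S→a B: FOLLOW(B) ⊇ FOLLOW(S) ⊇ {$,a,b}; new: +{a,b}
  FOLLOW[S]={$,a,b}  FOLLOW[A]={$,a,b}  FOLLOW[B]={$,a,b}  FOLLOW[C]={$,a,b}
[3] (stable)
  FOLLOW[S]={$,a,b}  FOLLOW[A]={$,a,b}  FOLLOW[B]={$,a,b}  FOLLOW[C]={$,a,b}

FOLLOW(A) = ["$", "a", "b"]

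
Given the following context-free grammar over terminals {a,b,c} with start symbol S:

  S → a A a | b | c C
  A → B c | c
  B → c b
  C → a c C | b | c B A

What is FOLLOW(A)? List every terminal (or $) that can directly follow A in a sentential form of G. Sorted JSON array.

FIRST sets, iterate to fixpoint:
iter 1:
  A via A→c: +{c}
  B via B→c b: +{c}
  C via C→a c C: +{a}
  C via C→b: +{b}
  C via C→c B A: +{c}
  S via S→a A a: +{a}
  S via S→b: +{b}
  S via S→c C: +{c}
  FIRST(S)={a,b,c}  FIRST(A)={c}  FIRST(B)={c}  FIRST(C)={a,b,c}
iter 2: done
  FIRST(S)={a,b,c}  FIRST(A)={c}  FIRST(B)={c}  FIRST(C)={a,b,c}

FOLLOW sets:
initialize: $ ∈ FOLLOW(S)
round 1:
  A→B c: FOLLOW(B) ⊇ FIRST(c) = {c}; new: +{c}
  S→a A a: FOLLOW(A) ⊇ FIRST(a) = {a}; new: +{a}
  S→c C: FOLLOW(C) ⊇ FOLLOW(S) ⊇ {$}; new: +{$}
  S: {$}  A: {a}  B: {c}  C: {$}
round 2:
  C→c B A: FOLLOW(A) ⊇ FOLLOW(C) ⊇ {$}; new: +{$}
  S: {$}  A: {$,a}  B: {c}  C: {$}
round 3: done
  S: {$}  A: {$,a}  B: {c}  C: {$}

FOLLOW(A) = ["$", "a"]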